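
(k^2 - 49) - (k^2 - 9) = -40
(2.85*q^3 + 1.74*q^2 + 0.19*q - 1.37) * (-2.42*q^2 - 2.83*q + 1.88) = -6.897*q^5 - 12.2763*q^4 - 0.0260000000000007*q^3 + 6.0489*q^2 + 4.2343*q - 2.5756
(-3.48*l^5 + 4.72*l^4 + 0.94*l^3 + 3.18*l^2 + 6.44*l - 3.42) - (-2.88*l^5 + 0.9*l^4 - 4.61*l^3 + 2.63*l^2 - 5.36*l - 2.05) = -0.6*l^5 + 3.82*l^4 + 5.55*l^3 + 0.55*l^2 + 11.8*l - 1.37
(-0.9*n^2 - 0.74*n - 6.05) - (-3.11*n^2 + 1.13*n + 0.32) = 2.21*n^2 - 1.87*n - 6.37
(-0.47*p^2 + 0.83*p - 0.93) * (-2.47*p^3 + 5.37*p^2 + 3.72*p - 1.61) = 1.1609*p^5 - 4.574*p^4 + 5.0058*p^3 - 1.1498*p^2 - 4.7959*p + 1.4973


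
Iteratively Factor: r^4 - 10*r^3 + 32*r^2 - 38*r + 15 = (r - 3)*(r^3 - 7*r^2 + 11*r - 5) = (r - 5)*(r - 3)*(r^2 - 2*r + 1) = (r - 5)*(r - 3)*(r - 1)*(r - 1)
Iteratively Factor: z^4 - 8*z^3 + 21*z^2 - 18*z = (z)*(z^3 - 8*z^2 + 21*z - 18) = z*(z - 3)*(z^2 - 5*z + 6) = z*(z - 3)*(z - 2)*(z - 3)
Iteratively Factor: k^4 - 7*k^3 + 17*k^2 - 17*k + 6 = (k - 1)*(k^3 - 6*k^2 + 11*k - 6) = (k - 2)*(k - 1)*(k^2 - 4*k + 3) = (k - 3)*(k - 2)*(k - 1)*(k - 1)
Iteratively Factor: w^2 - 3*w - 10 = (w + 2)*(w - 5)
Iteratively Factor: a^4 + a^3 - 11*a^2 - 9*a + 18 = (a - 3)*(a^3 + 4*a^2 + a - 6) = (a - 3)*(a + 2)*(a^2 + 2*a - 3) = (a - 3)*(a - 1)*(a + 2)*(a + 3)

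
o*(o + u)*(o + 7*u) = o^3 + 8*o^2*u + 7*o*u^2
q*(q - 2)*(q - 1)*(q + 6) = q^4 + 3*q^3 - 16*q^2 + 12*q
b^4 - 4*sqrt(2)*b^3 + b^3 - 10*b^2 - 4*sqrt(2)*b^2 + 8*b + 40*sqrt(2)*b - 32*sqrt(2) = (b - 2)*(b - 1)*(b + 4)*(b - 4*sqrt(2))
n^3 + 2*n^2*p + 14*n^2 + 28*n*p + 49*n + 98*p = (n + 7)^2*(n + 2*p)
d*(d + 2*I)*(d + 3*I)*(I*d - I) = I*d^4 - 5*d^3 - I*d^3 + 5*d^2 - 6*I*d^2 + 6*I*d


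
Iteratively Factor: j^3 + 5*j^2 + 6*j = (j + 2)*(j^2 + 3*j) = (j + 2)*(j + 3)*(j)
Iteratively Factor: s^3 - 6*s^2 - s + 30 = (s + 2)*(s^2 - 8*s + 15) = (s - 5)*(s + 2)*(s - 3)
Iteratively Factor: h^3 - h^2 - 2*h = (h)*(h^2 - h - 2) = h*(h + 1)*(h - 2)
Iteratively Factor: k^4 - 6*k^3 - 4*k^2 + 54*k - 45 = (k - 1)*(k^3 - 5*k^2 - 9*k + 45) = (k - 1)*(k + 3)*(k^2 - 8*k + 15) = (k - 5)*(k - 1)*(k + 3)*(k - 3)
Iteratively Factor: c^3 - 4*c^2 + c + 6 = (c - 3)*(c^2 - c - 2) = (c - 3)*(c + 1)*(c - 2)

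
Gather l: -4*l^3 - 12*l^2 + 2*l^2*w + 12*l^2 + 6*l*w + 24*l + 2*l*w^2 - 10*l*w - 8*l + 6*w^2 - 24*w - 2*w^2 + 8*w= -4*l^3 + 2*l^2*w + l*(2*w^2 - 4*w + 16) + 4*w^2 - 16*w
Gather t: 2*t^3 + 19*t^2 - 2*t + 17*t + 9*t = 2*t^3 + 19*t^2 + 24*t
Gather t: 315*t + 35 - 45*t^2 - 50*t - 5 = -45*t^2 + 265*t + 30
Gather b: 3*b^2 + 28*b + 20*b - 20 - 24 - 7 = 3*b^2 + 48*b - 51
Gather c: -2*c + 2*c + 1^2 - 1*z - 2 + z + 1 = 0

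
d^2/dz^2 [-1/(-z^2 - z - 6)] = 2*(-z^2 - z + (2*z + 1)^2 - 6)/(z^2 + z + 6)^3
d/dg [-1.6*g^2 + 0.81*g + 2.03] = 0.81 - 3.2*g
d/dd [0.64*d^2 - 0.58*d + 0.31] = 1.28*d - 0.58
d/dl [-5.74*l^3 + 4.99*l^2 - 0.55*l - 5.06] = -17.22*l^2 + 9.98*l - 0.55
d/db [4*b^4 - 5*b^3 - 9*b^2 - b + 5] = 16*b^3 - 15*b^2 - 18*b - 1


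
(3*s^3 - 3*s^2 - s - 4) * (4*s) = 12*s^4 - 12*s^3 - 4*s^2 - 16*s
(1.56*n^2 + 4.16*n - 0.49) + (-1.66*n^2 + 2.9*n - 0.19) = -0.0999999999999999*n^2 + 7.06*n - 0.68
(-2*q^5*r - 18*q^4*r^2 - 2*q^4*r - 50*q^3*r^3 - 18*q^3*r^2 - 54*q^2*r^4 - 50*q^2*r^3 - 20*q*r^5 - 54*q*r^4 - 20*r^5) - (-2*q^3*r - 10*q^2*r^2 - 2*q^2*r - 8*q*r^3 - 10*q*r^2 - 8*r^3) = -2*q^5*r - 18*q^4*r^2 - 2*q^4*r - 50*q^3*r^3 - 18*q^3*r^2 + 2*q^3*r - 54*q^2*r^4 - 50*q^2*r^3 + 10*q^2*r^2 + 2*q^2*r - 20*q*r^5 - 54*q*r^4 + 8*q*r^3 + 10*q*r^2 - 20*r^5 + 8*r^3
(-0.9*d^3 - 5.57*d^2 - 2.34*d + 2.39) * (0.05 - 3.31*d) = 2.979*d^4 + 18.3917*d^3 + 7.4669*d^2 - 8.0279*d + 0.1195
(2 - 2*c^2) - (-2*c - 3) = -2*c^2 + 2*c + 5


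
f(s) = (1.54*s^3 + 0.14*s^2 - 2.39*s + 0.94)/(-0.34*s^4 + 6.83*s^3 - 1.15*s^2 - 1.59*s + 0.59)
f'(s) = (4.62*s^2 + 0.28*s - 2.39)/(-0.34*s^4 + 6.83*s^3 - 1.15*s^2 - 1.59*s + 0.59) + (1.36*s^3 - 20.49*s^2 + 2.3*s + 1.59)*(1.54*s^3 + 0.14*s^2 - 2.39*s + 0.94)/(-0.34*s^4 + 6.83*s^3 - 1.15*s^2 - 1.59*s + 0.59)^2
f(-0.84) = -0.69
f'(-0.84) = -3.66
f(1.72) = 0.19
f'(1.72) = 0.09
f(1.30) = 0.14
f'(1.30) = 0.20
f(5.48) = 0.32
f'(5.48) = 0.02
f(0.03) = 1.60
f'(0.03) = 0.47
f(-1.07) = -0.23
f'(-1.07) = -1.08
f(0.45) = 0.13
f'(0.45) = -6.06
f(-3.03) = 0.15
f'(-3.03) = -0.02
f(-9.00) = 0.15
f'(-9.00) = 0.00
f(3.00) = 0.26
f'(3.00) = 0.03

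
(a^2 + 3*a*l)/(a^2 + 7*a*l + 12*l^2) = a/(a + 4*l)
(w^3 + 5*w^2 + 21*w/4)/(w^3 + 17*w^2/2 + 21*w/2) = (w + 7/2)/(w + 7)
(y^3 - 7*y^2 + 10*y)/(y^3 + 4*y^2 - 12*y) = (y - 5)/(y + 6)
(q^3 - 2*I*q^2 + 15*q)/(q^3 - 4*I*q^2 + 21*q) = (q - 5*I)/(q - 7*I)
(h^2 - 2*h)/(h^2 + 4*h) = (h - 2)/(h + 4)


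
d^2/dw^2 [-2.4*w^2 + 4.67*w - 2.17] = -4.80000000000000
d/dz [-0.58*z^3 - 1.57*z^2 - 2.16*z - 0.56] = -1.74*z^2 - 3.14*z - 2.16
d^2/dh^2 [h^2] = 2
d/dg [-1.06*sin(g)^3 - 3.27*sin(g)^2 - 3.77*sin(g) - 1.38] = (-6.54*sin(g) + 1.59*cos(2*g) - 5.36)*cos(g)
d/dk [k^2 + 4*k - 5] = 2*k + 4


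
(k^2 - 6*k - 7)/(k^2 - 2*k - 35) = (k + 1)/(k + 5)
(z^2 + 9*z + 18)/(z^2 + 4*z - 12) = (z + 3)/(z - 2)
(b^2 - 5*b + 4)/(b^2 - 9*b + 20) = (b - 1)/(b - 5)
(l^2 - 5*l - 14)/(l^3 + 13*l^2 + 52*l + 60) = (l - 7)/(l^2 + 11*l + 30)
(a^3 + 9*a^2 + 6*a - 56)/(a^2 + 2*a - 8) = a + 7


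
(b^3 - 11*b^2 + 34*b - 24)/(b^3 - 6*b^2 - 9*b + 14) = (b^2 - 10*b + 24)/(b^2 - 5*b - 14)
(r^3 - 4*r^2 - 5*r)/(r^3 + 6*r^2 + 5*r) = (r - 5)/(r + 5)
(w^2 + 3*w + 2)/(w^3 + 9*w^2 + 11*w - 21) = (w^2 + 3*w + 2)/(w^3 + 9*w^2 + 11*w - 21)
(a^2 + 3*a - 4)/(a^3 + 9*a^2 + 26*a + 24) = (a - 1)/(a^2 + 5*a + 6)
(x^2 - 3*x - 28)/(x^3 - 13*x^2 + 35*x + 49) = (x + 4)/(x^2 - 6*x - 7)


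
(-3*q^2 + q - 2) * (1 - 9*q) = 27*q^3 - 12*q^2 + 19*q - 2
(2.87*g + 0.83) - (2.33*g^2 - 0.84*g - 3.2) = -2.33*g^2 + 3.71*g + 4.03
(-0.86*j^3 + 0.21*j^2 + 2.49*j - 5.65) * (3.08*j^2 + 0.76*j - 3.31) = -2.6488*j^5 - 0.00679999999999992*j^4 + 10.6754*j^3 - 16.2047*j^2 - 12.5359*j + 18.7015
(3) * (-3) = -9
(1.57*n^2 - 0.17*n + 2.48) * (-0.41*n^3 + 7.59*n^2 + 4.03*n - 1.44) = -0.6437*n^5 + 11.986*n^4 + 4.02*n^3 + 15.8773*n^2 + 10.2392*n - 3.5712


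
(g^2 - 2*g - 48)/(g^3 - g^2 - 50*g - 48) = 1/(g + 1)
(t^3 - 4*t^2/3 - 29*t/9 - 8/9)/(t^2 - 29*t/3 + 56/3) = (3*t^2 + 4*t + 1)/(3*(t - 7))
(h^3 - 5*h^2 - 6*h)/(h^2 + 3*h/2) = 2*(h^2 - 5*h - 6)/(2*h + 3)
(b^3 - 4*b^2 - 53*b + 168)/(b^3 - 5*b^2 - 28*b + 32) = (b^2 + 4*b - 21)/(b^2 + 3*b - 4)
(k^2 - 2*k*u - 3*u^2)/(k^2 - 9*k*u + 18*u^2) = (-k - u)/(-k + 6*u)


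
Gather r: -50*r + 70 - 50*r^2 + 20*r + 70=-50*r^2 - 30*r + 140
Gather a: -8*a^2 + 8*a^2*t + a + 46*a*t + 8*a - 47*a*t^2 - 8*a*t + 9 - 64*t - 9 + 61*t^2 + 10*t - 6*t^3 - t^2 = a^2*(8*t - 8) + a*(-47*t^2 + 38*t + 9) - 6*t^3 + 60*t^2 - 54*t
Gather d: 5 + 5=10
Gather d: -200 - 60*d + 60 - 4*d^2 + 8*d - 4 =-4*d^2 - 52*d - 144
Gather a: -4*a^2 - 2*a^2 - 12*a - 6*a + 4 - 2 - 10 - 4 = -6*a^2 - 18*a - 12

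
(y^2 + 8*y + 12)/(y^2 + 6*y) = (y + 2)/y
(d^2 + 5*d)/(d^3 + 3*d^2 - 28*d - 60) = d*(d + 5)/(d^3 + 3*d^2 - 28*d - 60)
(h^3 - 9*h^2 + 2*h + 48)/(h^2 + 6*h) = (h^3 - 9*h^2 + 2*h + 48)/(h*(h + 6))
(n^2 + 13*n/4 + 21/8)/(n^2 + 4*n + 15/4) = (4*n + 7)/(2*(2*n + 5))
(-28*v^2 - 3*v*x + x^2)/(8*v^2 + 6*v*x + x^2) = (-7*v + x)/(2*v + x)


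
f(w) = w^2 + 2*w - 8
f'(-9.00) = -16.00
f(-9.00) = 55.00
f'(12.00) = 26.00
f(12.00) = 160.00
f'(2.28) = 6.56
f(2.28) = 1.76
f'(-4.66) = -7.32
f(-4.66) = 4.40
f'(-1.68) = -1.36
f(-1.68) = -8.54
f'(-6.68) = -11.36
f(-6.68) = 23.26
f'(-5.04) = -8.08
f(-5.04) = 7.32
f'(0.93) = 3.86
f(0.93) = -5.28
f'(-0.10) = 1.80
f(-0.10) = -8.19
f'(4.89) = 11.78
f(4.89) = 25.69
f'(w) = 2*w + 2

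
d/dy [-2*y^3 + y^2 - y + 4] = -6*y^2 + 2*y - 1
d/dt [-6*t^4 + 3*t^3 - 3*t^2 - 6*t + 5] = -24*t^3 + 9*t^2 - 6*t - 6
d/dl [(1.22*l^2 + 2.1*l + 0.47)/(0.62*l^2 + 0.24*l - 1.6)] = (-1.0092*l^2 - 4.4868*l - 3.4728)/(0.3844*l^4 + 0.2976*l^3 - 1.9264*l^2 - 0.768*l + 2.56)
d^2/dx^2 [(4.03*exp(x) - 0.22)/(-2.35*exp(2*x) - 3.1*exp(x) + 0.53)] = (-22.255675*exp(4*x) + 34.21835*exp(3*x) - 25.30809*exp(2*x) - 3.41105*exp(x) - 0.770567)*exp(x)/(12.977875*exp(6*x) + 51.35925*exp(5*x) + 58.969725*exp(4*x) + 6.6247*exp(3*x) - 13.299555*exp(2*x) + 2.61237*exp(x) - 0.148877)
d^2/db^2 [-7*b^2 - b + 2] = -14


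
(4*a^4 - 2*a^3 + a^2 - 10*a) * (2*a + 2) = 8*a^5 + 4*a^4 - 2*a^3 - 18*a^2 - 20*a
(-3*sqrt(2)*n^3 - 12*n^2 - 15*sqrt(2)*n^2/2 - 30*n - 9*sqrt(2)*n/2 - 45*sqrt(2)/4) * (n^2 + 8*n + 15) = -3*sqrt(2)*n^5 - 63*sqrt(2)*n^4/2 - 12*n^4 - 219*sqrt(2)*n^3/2 - 126*n^3 - 420*n^2 - 639*sqrt(2)*n^2/4 - 450*n - 315*sqrt(2)*n/2 - 675*sqrt(2)/4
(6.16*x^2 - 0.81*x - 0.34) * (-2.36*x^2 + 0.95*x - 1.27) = -14.5376*x^4 + 7.7636*x^3 - 7.7903*x^2 + 0.7057*x + 0.4318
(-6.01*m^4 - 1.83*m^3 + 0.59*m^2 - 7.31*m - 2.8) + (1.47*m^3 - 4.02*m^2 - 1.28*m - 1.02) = -6.01*m^4 - 0.36*m^3 - 3.43*m^2 - 8.59*m - 3.82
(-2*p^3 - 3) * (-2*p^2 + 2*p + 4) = 4*p^5 - 4*p^4 - 8*p^3 + 6*p^2 - 6*p - 12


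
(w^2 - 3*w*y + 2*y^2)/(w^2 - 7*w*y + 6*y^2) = (-w + 2*y)/(-w + 6*y)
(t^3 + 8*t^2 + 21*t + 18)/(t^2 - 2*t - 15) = (t^2 + 5*t + 6)/(t - 5)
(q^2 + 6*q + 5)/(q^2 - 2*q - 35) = (q + 1)/(q - 7)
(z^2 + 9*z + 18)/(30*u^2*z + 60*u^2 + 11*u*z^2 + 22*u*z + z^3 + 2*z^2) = (z^2 + 9*z + 18)/(30*u^2*z + 60*u^2 + 11*u*z^2 + 22*u*z + z^3 + 2*z^2)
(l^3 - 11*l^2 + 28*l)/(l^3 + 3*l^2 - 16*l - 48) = l*(l - 7)/(l^2 + 7*l + 12)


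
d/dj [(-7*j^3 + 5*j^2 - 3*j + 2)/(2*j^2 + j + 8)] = (-14*j^4 - 14*j^3 - 157*j^2 + 72*j - 26)/(4*j^4 + 4*j^3 + 33*j^2 + 16*j + 64)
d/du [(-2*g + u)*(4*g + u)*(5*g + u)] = 2*g^2 + 14*g*u + 3*u^2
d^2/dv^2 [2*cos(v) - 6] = -2*cos(v)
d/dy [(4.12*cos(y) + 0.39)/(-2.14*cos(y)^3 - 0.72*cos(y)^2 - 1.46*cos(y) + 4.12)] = -(17.6336*cos(y)^3 + 5.4702*cos(y)^2 + 0.561599999999995*cos(y) + 17.5438)*sin(y)/(2.14*cos(y)^3 + 0.72*cos(y)^2 + 1.46*cos(y) - 4.12)^2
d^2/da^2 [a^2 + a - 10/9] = 2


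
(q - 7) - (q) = -7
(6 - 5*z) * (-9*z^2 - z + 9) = 45*z^3 - 49*z^2 - 51*z + 54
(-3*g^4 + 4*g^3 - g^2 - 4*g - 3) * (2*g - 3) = -6*g^5 + 17*g^4 - 14*g^3 - 5*g^2 + 6*g + 9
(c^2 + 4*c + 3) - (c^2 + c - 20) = 3*c + 23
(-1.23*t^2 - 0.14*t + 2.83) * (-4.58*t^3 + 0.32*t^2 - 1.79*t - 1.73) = 5.6334*t^5 + 0.2476*t^4 - 10.8045*t^3 + 3.2841*t^2 - 4.8235*t - 4.8959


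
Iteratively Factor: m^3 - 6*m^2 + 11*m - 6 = (m - 2)*(m^2 - 4*m + 3) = (m - 3)*(m - 2)*(m - 1)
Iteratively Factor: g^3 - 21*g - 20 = (g + 1)*(g^2 - g - 20) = (g + 1)*(g + 4)*(g - 5)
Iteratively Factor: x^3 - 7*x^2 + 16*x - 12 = (x - 2)*(x^2 - 5*x + 6) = (x - 2)^2*(x - 3)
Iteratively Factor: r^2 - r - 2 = (r - 2)*(r + 1)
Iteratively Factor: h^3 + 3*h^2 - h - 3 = (h + 1)*(h^2 + 2*h - 3) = (h - 1)*(h + 1)*(h + 3)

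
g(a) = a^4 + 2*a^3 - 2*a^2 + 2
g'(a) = 4*a^3 + 6*a^2 - 4*a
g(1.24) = 5.10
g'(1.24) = 11.89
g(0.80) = 2.15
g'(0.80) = 2.69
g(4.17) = 414.62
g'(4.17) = 377.70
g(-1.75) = -5.46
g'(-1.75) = 3.94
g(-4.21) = 131.46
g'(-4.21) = -175.29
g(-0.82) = 0.00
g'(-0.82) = 5.11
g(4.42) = 517.30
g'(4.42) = 444.94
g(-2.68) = 0.72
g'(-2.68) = -23.18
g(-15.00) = 43427.00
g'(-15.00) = -12090.00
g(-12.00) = 16994.00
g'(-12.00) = -6000.00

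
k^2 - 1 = (k - 1)*(k + 1)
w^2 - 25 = (w - 5)*(w + 5)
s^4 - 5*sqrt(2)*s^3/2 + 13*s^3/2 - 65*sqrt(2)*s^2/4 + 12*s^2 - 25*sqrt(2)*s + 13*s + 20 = (s + 5/2)*(s + 4)*(s - 2*sqrt(2))*(s - sqrt(2)/2)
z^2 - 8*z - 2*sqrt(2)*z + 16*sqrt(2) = (z - 8)*(z - 2*sqrt(2))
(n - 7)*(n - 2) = n^2 - 9*n + 14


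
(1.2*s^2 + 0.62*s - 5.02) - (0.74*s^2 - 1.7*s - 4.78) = 0.46*s^2 + 2.32*s - 0.239999999999999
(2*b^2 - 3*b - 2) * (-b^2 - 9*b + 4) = -2*b^4 - 15*b^3 + 37*b^2 + 6*b - 8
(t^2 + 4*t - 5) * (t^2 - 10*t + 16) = t^4 - 6*t^3 - 29*t^2 + 114*t - 80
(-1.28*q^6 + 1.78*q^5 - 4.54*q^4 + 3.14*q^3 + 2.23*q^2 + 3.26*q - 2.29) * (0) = 0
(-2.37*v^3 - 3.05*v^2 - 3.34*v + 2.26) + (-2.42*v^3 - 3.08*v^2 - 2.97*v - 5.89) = -4.79*v^3 - 6.13*v^2 - 6.31*v - 3.63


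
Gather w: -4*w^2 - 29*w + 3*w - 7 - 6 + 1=-4*w^2 - 26*w - 12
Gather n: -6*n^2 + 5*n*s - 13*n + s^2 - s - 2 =-6*n^2 + n*(5*s - 13) + s^2 - s - 2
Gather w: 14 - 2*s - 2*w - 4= -2*s - 2*w + 10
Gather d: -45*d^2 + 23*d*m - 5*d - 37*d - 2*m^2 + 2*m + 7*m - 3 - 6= -45*d^2 + d*(23*m - 42) - 2*m^2 + 9*m - 9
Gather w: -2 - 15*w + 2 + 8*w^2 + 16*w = 8*w^2 + w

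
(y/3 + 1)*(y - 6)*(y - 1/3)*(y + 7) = y^4/3 + 11*y^3/9 - 121*y^2/9 - 113*y/3 + 14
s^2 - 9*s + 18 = (s - 6)*(s - 3)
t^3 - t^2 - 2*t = t*(t - 2)*(t + 1)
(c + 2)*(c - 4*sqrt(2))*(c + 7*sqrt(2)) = c^3 + 2*c^2 + 3*sqrt(2)*c^2 - 56*c + 6*sqrt(2)*c - 112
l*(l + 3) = l^2 + 3*l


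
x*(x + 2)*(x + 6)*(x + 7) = x^4 + 15*x^3 + 68*x^2 + 84*x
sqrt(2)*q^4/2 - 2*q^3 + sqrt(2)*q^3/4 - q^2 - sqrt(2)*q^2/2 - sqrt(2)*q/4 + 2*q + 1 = (q - 1)*(q + 1/2)*(q - 2*sqrt(2))*(sqrt(2)*q/2 + sqrt(2)/2)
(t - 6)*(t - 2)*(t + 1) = t^3 - 7*t^2 + 4*t + 12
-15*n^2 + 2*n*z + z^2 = (-3*n + z)*(5*n + z)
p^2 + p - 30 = (p - 5)*(p + 6)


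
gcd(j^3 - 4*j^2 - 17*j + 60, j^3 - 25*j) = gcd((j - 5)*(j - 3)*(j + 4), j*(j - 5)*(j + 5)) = j - 5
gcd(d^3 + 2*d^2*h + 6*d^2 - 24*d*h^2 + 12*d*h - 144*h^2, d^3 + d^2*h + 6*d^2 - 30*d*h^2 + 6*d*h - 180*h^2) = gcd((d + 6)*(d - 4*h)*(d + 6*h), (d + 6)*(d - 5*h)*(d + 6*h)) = d^2 + 6*d*h + 6*d + 36*h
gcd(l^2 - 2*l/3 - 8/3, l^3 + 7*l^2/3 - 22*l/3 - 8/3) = l - 2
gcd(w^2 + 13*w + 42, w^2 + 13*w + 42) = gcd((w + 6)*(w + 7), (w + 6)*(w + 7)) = w^2 + 13*w + 42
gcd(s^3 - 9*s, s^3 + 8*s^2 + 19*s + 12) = s + 3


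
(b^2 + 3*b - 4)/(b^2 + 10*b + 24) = (b - 1)/(b + 6)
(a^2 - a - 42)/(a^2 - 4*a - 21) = (a + 6)/(a + 3)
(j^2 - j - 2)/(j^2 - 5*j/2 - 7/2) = 2*(j - 2)/(2*j - 7)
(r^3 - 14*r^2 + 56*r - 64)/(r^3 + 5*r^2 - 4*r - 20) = (r^2 - 12*r + 32)/(r^2 + 7*r + 10)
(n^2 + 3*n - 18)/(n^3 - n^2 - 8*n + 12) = (n^2 + 3*n - 18)/(n^3 - n^2 - 8*n + 12)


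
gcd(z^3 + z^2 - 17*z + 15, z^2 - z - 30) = z + 5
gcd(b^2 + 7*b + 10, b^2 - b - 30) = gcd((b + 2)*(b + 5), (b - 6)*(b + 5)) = b + 5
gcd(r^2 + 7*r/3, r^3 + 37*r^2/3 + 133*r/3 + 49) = r + 7/3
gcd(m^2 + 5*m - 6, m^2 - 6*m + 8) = 1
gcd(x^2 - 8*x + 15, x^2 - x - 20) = x - 5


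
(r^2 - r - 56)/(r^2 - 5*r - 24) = (r + 7)/(r + 3)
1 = 1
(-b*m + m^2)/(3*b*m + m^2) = (-b + m)/(3*b + m)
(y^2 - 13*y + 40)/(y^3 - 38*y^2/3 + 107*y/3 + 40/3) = 3/(3*y + 1)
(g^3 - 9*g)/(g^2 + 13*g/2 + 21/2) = 2*g*(g - 3)/(2*g + 7)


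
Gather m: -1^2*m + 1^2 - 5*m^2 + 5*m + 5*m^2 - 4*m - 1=0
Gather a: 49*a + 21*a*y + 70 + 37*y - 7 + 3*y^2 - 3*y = a*(21*y + 49) + 3*y^2 + 34*y + 63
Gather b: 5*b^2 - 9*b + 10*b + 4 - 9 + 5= 5*b^2 + b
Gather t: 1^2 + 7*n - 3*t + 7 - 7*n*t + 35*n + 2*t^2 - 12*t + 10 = 42*n + 2*t^2 + t*(-7*n - 15) + 18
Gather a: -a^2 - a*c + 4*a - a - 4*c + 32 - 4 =-a^2 + a*(3 - c) - 4*c + 28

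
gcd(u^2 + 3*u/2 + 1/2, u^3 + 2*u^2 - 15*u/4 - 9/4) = u + 1/2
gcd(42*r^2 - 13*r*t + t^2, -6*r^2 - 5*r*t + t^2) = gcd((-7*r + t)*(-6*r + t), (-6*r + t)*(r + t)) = 6*r - t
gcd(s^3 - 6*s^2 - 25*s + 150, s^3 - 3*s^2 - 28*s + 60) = s^2 - s - 30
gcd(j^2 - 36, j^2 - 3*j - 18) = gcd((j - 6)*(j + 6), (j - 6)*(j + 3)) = j - 6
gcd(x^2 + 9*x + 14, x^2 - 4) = x + 2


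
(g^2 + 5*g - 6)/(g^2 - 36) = (g - 1)/(g - 6)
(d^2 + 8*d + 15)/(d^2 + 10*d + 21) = (d + 5)/(d + 7)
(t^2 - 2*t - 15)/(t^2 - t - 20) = (t + 3)/(t + 4)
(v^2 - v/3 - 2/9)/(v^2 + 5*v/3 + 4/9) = (3*v - 2)/(3*v + 4)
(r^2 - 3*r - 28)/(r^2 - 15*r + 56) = (r + 4)/(r - 8)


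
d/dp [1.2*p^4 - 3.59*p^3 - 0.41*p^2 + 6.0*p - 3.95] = 4.8*p^3 - 10.77*p^2 - 0.82*p + 6.0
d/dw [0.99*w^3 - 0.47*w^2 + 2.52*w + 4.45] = 2.97*w^2 - 0.94*w + 2.52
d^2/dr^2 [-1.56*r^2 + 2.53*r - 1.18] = -3.12000000000000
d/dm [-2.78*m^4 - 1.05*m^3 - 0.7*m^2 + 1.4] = m*(-11.12*m^2 - 3.15*m - 1.4)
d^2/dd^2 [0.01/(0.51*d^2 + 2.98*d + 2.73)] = (-0.005202*d^2 - 0.030396*d + 0.01*(1.02*d + 2.98)*(2.04*d + 5.96) - 0.027846)/(0.51*d^2 + 2.98*d + 2.73)^3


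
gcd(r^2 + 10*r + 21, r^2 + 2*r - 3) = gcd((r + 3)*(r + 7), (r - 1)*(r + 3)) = r + 3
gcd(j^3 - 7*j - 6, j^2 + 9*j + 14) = j + 2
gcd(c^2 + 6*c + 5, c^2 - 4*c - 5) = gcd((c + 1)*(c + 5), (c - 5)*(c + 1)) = c + 1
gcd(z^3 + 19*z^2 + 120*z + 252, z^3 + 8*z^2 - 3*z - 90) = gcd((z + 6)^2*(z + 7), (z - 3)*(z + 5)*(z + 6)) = z + 6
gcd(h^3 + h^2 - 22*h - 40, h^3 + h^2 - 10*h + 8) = h + 4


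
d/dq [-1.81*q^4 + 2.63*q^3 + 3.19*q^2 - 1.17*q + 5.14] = -7.24*q^3 + 7.89*q^2 + 6.38*q - 1.17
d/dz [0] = 0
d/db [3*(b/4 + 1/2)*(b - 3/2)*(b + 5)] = 9*b^2/4 + 33*b/4 - 3/8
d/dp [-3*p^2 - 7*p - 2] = -6*p - 7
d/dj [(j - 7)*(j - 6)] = 2*j - 13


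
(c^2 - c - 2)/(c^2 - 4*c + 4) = (c + 1)/(c - 2)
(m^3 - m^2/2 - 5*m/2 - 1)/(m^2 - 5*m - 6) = (m^2 - 3*m/2 - 1)/(m - 6)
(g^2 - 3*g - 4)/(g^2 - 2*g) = (g^2 - 3*g - 4)/(g*(g - 2))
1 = 1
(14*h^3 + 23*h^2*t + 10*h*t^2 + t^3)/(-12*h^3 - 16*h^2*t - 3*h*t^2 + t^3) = (7*h + t)/(-6*h + t)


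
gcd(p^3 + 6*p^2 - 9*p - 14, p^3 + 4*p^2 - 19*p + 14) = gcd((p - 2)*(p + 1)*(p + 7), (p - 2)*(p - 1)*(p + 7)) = p^2 + 5*p - 14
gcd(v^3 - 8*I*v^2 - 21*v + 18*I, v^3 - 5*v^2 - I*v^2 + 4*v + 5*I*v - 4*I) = 1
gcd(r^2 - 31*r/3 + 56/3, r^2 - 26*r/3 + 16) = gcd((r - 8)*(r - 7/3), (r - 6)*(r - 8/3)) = 1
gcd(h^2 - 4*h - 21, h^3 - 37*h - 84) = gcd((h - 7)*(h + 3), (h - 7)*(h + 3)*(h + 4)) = h^2 - 4*h - 21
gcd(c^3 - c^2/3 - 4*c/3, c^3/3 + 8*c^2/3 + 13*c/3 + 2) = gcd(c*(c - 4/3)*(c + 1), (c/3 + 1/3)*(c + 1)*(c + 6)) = c + 1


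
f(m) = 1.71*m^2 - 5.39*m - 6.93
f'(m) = 3.42*m - 5.39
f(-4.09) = 43.72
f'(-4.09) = -19.38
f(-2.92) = 23.39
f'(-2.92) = -15.38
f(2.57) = -9.49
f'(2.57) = 3.40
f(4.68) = 5.30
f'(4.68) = 10.62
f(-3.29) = 29.31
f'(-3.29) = -16.64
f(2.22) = -10.47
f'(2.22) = 2.20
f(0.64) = -9.68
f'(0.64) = -3.20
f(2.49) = -9.75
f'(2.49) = 3.13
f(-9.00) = 180.09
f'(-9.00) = -36.17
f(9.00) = 83.07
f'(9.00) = 25.39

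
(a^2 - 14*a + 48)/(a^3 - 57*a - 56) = (a - 6)/(a^2 + 8*a + 7)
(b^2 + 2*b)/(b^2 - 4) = b/(b - 2)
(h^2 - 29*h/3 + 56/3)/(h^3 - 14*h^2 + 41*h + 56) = (h - 8/3)/(h^2 - 7*h - 8)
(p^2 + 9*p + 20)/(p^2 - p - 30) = (p + 4)/(p - 6)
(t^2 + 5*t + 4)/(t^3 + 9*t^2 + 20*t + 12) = (t + 4)/(t^2 + 8*t + 12)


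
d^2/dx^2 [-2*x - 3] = 0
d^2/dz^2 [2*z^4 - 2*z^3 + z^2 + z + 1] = 24*z^2 - 12*z + 2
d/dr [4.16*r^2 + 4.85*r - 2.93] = 8.32*r + 4.85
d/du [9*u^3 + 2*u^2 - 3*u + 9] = 27*u^2 + 4*u - 3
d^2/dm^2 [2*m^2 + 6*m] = 4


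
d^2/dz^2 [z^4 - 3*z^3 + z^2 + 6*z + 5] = 12*z^2 - 18*z + 2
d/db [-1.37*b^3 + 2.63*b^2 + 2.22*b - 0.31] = -4.11*b^2 + 5.26*b + 2.22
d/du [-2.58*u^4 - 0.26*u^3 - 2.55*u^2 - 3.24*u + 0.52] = -10.32*u^3 - 0.78*u^2 - 5.1*u - 3.24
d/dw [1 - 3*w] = -3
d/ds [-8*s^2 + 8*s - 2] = 8 - 16*s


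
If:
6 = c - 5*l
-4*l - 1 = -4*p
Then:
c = 5*p + 19/4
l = p - 1/4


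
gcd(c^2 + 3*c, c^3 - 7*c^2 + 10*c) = c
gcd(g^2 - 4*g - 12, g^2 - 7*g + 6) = g - 6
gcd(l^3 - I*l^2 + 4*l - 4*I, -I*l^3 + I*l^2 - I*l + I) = l - I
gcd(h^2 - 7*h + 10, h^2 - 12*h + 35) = h - 5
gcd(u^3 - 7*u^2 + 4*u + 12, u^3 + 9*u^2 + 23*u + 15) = u + 1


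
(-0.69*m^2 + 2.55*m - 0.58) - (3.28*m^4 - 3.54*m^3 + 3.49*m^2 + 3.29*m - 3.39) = -3.28*m^4 + 3.54*m^3 - 4.18*m^2 - 0.74*m + 2.81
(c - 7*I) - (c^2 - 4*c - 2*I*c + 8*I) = -c^2 + 5*c + 2*I*c - 15*I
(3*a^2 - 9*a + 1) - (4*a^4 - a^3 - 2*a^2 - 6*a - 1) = -4*a^4 + a^3 + 5*a^2 - 3*a + 2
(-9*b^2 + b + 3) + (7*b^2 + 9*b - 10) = -2*b^2 + 10*b - 7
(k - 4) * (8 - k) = -k^2 + 12*k - 32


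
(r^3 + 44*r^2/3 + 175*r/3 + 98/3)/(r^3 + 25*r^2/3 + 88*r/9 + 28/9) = 3*(r + 7)/(3*r + 2)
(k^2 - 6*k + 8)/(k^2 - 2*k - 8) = (k - 2)/(k + 2)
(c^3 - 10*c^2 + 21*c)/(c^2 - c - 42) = c*(c - 3)/(c + 6)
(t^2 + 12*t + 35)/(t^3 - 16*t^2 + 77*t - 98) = (t^2 + 12*t + 35)/(t^3 - 16*t^2 + 77*t - 98)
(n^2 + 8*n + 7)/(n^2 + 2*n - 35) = (n + 1)/(n - 5)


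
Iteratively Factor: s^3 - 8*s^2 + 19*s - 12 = (s - 4)*(s^2 - 4*s + 3) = (s - 4)*(s - 1)*(s - 3)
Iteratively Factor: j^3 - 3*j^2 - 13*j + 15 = (j + 3)*(j^2 - 6*j + 5) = (j - 1)*(j + 3)*(j - 5)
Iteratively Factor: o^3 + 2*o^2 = (o)*(o^2 + 2*o) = o^2*(o + 2)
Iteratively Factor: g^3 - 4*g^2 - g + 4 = (g - 1)*(g^2 - 3*g - 4) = (g - 4)*(g - 1)*(g + 1)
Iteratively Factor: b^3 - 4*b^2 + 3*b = (b)*(b^2 - 4*b + 3) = b*(b - 3)*(b - 1)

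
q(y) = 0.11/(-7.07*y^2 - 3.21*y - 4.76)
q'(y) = 0.11*(14.14*y + 3.21)/(-7.07*y^2 - 3.21*y - 4.76)^2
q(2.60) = -0.00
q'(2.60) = 0.00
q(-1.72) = -0.01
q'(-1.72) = -0.01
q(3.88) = -0.00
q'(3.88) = 0.00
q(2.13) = -0.00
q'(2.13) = 0.00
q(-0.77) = -0.02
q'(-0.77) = -0.02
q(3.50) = -0.00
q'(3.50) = 0.00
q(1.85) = -0.00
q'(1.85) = 0.00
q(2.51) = -0.00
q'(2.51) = 0.00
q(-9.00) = -0.00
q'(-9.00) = -0.00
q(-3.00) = -0.00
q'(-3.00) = -0.00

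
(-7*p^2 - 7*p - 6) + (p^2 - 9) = -6*p^2 - 7*p - 15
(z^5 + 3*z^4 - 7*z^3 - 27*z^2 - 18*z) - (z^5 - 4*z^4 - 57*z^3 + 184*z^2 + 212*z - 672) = 7*z^4 + 50*z^3 - 211*z^2 - 230*z + 672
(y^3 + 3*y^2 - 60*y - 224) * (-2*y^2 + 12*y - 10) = -2*y^5 + 6*y^4 + 146*y^3 - 302*y^2 - 2088*y + 2240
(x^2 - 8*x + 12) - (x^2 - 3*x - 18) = 30 - 5*x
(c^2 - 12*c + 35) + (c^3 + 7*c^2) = c^3 + 8*c^2 - 12*c + 35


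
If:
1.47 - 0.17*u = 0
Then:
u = 8.65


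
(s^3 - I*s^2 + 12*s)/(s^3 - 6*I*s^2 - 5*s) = (-s^2 + I*s - 12)/(-s^2 + 6*I*s + 5)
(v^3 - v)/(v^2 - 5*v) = (v^2 - 1)/(v - 5)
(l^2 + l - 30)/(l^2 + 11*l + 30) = (l - 5)/(l + 5)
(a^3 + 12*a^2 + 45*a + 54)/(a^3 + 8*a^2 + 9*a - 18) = (a + 3)/(a - 1)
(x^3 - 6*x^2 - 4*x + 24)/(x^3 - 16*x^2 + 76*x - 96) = (x + 2)/(x - 8)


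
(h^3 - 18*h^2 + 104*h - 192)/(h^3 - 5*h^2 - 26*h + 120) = (h - 8)/(h + 5)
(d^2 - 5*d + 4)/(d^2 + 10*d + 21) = (d^2 - 5*d + 4)/(d^2 + 10*d + 21)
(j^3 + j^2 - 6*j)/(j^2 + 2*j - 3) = j*(j - 2)/(j - 1)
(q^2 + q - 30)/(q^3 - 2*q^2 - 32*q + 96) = (q - 5)/(q^2 - 8*q + 16)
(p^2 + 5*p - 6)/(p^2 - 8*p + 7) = (p + 6)/(p - 7)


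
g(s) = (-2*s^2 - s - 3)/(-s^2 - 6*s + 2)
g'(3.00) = 0.06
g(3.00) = 0.96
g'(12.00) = 0.03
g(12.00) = 1.42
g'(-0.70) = -0.15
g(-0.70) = -0.57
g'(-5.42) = 14.33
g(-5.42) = -10.95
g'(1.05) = -0.77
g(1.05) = 1.16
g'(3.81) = 0.07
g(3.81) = 1.01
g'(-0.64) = -0.22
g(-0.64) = -0.59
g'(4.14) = 0.07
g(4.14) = 1.04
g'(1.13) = -0.59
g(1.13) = 1.10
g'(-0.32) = -0.99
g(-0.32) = -0.76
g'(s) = (-4*s - 1)/(-s^2 - 6*s + 2) + (2*s + 6)*(-2*s^2 - s - 3)/(-s^2 - 6*s + 2)^2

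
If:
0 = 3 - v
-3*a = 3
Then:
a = -1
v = 3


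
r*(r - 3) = r^2 - 3*r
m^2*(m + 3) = m^3 + 3*m^2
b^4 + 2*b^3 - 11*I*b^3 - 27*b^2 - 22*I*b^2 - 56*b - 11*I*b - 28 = (b - 7*I)*(b - 4*I)*(-I*b - I)*(I*b + I)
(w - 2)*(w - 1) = w^2 - 3*w + 2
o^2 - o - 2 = (o - 2)*(o + 1)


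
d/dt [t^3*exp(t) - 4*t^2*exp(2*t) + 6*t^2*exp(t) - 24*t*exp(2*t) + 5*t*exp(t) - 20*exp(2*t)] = (t^3 - 8*t^2*exp(t) + 9*t^2 - 56*t*exp(t) + 17*t - 64*exp(t) + 5)*exp(t)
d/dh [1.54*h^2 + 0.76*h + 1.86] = 3.08*h + 0.76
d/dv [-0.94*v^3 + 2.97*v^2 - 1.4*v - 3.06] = -2.82*v^2 + 5.94*v - 1.4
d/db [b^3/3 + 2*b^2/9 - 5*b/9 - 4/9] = b^2 + 4*b/9 - 5/9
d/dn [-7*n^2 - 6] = -14*n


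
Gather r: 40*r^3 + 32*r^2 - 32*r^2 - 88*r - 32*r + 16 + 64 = 40*r^3 - 120*r + 80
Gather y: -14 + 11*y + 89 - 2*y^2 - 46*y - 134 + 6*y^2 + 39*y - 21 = 4*y^2 + 4*y - 80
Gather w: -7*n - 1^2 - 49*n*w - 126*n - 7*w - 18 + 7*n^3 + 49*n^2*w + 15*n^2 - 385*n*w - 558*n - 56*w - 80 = 7*n^3 + 15*n^2 - 691*n + w*(49*n^2 - 434*n - 63) - 99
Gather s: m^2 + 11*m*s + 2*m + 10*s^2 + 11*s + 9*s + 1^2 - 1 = m^2 + 2*m + 10*s^2 + s*(11*m + 20)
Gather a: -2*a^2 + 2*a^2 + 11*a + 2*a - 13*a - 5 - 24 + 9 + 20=0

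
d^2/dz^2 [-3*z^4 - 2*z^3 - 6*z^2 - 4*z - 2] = -36*z^2 - 12*z - 12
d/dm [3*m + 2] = 3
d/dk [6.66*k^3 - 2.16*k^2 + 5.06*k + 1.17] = 19.98*k^2 - 4.32*k + 5.06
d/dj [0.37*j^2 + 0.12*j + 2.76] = 0.74*j + 0.12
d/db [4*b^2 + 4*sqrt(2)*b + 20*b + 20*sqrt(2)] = 8*b + 4*sqrt(2) + 20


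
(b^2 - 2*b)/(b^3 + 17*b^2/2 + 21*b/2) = 2*(b - 2)/(2*b^2 + 17*b + 21)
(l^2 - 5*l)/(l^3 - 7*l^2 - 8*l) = (5 - l)/(-l^2 + 7*l + 8)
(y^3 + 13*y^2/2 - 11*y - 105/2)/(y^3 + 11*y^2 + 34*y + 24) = (2*y^3 + 13*y^2 - 22*y - 105)/(2*(y^3 + 11*y^2 + 34*y + 24))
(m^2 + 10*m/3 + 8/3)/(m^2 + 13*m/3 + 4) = (m + 2)/(m + 3)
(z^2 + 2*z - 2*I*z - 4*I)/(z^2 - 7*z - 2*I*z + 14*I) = (z + 2)/(z - 7)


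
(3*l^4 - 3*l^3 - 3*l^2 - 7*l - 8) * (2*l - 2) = 6*l^5 - 12*l^4 - 8*l^2 - 2*l + 16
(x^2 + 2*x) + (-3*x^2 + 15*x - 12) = -2*x^2 + 17*x - 12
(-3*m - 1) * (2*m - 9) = -6*m^2 + 25*m + 9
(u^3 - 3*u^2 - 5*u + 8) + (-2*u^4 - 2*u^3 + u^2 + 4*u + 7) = -2*u^4 - u^3 - 2*u^2 - u + 15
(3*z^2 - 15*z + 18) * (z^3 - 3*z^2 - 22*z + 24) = 3*z^5 - 24*z^4 - 3*z^3 + 348*z^2 - 756*z + 432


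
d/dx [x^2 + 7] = 2*x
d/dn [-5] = 0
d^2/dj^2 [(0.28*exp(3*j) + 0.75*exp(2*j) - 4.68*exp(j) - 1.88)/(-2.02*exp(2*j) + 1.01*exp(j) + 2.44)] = (-1.142512*exp(6*j) + 1.71376800000001*exp(5*j) + 19.1837379999999*exp(4*j) + 17.090917*exp(3*j) + 106.346004*exp(2*j) + 9.588172*exp(j) + 23.229776)*exp(j)/(8.242408*exp(6*j) - 12.363612*exp(5*j) - 23.686722*exp(4*j) + 28.838227*exp(3*j) + 28.611684*exp(2*j) - 18.039408*exp(j) - 14.526784)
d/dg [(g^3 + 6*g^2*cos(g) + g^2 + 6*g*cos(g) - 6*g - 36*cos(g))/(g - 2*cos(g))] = (-8*g^3*sin(g) + 2*g^3 - 8*g^2*sin(g) + g^2 + 48*g*sin(g) - 24*g*cos(g)^2 - 4*g*cos(g) - 12*cos(g)^2 + 48*cos(g))/(g - 2*cos(g))^2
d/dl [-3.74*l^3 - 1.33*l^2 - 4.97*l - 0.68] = -11.22*l^2 - 2.66*l - 4.97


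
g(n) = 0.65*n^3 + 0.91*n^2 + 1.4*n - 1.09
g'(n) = 1.95*n^2 + 1.82*n + 1.4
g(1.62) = 6.33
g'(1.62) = 9.47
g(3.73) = 50.52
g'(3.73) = 35.32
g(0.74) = 0.71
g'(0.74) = 3.81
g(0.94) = 1.57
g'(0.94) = 4.83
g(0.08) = -0.97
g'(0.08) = 1.56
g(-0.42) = -1.57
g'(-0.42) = 0.98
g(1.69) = 7.01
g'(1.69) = 10.05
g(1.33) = 3.91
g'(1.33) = 7.27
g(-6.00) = -117.13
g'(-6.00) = 60.68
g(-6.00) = -117.13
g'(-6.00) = 60.68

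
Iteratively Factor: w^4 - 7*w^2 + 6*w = (w - 2)*(w^3 + 2*w^2 - 3*w) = (w - 2)*(w - 1)*(w^2 + 3*w) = (w - 2)*(w - 1)*(w + 3)*(w)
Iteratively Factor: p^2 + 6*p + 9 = (p + 3)*(p + 3)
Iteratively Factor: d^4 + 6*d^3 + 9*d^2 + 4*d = (d + 1)*(d^3 + 5*d^2 + 4*d) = (d + 1)^2*(d^2 + 4*d) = d*(d + 1)^2*(d + 4)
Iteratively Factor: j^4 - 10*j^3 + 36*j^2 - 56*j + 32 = (j - 2)*(j^3 - 8*j^2 + 20*j - 16) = (j - 2)^2*(j^2 - 6*j + 8) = (j - 2)^3*(j - 4)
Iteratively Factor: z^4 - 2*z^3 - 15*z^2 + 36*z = (z - 3)*(z^3 + z^2 - 12*z) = (z - 3)^2*(z^2 + 4*z) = z*(z - 3)^2*(z + 4)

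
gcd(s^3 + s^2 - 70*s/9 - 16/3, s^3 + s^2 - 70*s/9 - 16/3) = s^3 + s^2 - 70*s/9 - 16/3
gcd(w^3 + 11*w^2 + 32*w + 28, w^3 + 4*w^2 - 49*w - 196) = w + 7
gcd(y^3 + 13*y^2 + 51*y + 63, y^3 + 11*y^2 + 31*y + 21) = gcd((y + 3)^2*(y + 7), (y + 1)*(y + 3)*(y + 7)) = y^2 + 10*y + 21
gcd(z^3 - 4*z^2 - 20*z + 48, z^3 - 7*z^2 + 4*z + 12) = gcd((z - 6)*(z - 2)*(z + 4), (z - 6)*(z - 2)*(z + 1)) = z^2 - 8*z + 12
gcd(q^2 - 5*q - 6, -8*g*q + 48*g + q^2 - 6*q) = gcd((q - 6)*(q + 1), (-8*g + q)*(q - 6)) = q - 6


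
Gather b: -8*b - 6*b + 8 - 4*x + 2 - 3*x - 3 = -14*b - 7*x + 7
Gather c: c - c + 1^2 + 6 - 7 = 0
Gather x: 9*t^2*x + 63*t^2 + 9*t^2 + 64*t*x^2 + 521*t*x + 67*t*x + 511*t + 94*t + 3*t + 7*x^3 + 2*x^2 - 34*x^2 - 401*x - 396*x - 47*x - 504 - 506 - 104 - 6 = 72*t^2 + 608*t + 7*x^3 + x^2*(64*t - 32) + x*(9*t^2 + 588*t - 844) - 1120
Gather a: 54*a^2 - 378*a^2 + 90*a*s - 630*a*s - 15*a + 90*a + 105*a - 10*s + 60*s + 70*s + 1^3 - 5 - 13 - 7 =-324*a^2 + a*(180 - 540*s) + 120*s - 24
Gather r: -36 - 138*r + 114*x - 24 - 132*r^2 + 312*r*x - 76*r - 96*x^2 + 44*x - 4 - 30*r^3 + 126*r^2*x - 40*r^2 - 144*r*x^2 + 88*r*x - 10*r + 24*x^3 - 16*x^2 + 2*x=-30*r^3 + r^2*(126*x - 172) + r*(-144*x^2 + 400*x - 224) + 24*x^3 - 112*x^2 + 160*x - 64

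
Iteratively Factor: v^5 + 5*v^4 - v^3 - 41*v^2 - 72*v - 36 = (v + 2)*(v^4 + 3*v^3 - 7*v^2 - 27*v - 18) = (v - 3)*(v + 2)*(v^3 + 6*v^2 + 11*v + 6) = (v - 3)*(v + 2)^2*(v^2 + 4*v + 3) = (v - 3)*(v + 2)^2*(v + 3)*(v + 1)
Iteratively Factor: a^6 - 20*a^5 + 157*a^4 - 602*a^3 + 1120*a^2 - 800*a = (a - 4)*(a^5 - 16*a^4 + 93*a^3 - 230*a^2 + 200*a) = (a - 5)*(a - 4)*(a^4 - 11*a^3 + 38*a^2 - 40*a) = a*(a - 5)*(a - 4)*(a^3 - 11*a^2 + 38*a - 40) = a*(a - 5)*(a - 4)*(a - 2)*(a^2 - 9*a + 20) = a*(a - 5)^2*(a - 4)*(a - 2)*(a - 4)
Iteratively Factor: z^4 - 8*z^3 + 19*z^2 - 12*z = (z - 1)*(z^3 - 7*z^2 + 12*z) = z*(z - 1)*(z^2 - 7*z + 12) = z*(z - 3)*(z - 1)*(z - 4)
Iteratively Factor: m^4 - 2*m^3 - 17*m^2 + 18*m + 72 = (m - 4)*(m^3 + 2*m^2 - 9*m - 18) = (m - 4)*(m + 2)*(m^2 - 9) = (m - 4)*(m - 3)*(m + 2)*(m + 3)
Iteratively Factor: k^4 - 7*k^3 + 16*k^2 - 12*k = (k - 2)*(k^3 - 5*k^2 + 6*k) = (k - 2)^2*(k^2 - 3*k) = (k - 3)*(k - 2)^2*(k)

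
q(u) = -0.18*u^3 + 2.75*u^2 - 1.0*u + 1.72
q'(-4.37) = -35.35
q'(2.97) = 10.57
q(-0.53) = 3.05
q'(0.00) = -1.00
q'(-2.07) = -14.70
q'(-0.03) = -1.17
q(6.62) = 63.40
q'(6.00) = 12.56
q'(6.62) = 11.74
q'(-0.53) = -4.07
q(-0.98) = 5.51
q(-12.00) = 720.76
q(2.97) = 18.29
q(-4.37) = 73.63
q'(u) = -0.54*u^2 + 5.5*u - 1.0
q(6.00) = 55.84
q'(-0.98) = -6.91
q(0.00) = 1.72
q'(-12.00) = -144.76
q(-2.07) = 17.17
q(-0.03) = 1.75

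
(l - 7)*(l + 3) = l^2 - 4*l - 21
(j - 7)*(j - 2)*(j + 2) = j^3 - 7*j^2 - 4*j + 28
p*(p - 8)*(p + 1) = p^3 - 7*p^2 - 8*p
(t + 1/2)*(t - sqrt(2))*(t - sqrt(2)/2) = t^3 - 3*sqrt(2)*t^2/2 + t^2/2 - 3*sqrt(2)*t/4 + t + 1/2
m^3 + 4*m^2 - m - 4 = (m - 1)*(m + 1)*(m + 4)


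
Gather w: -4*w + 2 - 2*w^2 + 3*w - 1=-2*w^2 - w + 1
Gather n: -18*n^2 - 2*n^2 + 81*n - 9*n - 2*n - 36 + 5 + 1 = -20*n^2 + 70*n - 30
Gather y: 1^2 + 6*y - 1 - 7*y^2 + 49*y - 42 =-7*y^2 + 55*y - 42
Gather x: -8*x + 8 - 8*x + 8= 16 - 16*x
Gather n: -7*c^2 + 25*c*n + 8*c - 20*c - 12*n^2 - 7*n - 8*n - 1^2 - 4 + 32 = -7*c^2 - 12*c - 12*n^2 + n*(25*c - 15) + 27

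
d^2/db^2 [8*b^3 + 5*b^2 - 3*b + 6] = 48*b + 10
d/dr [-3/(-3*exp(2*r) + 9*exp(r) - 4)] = (27 - 18*exp(r))*exp(r)/(3*exp(2*r) - 9*exp(r) + 4)^2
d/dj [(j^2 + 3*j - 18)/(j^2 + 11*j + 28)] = 2*(4*j^2 + 46*j + 141)/(j^4 + 22*j^3 + 177*j^2 + 616*j + 784)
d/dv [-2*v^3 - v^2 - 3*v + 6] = -6*v^2 - 2*v - 3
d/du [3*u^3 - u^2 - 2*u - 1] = 9*u^2 - 2*u - 2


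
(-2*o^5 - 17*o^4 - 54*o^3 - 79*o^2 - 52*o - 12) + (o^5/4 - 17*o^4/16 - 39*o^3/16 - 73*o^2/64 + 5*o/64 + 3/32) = -7*o^5/4 - 289*o^4/16 - 903*o^3/16 - 5129*o^2/64 - 3323*o/64 - 381/32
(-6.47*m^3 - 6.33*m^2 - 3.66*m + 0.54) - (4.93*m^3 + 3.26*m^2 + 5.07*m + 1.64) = -11.4*m^3 - 9.59*m^2 - 8.73*m - 1.1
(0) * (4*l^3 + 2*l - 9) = 0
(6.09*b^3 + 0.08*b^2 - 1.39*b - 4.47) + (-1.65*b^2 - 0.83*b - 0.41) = 6.09*b^3 - 1.57*b^2 - 2.22*b - 4.88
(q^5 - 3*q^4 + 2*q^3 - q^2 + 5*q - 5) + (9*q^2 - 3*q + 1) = q^5 - 3*q^4 + 2*q^3 + 8*q^2 + 2*q - 4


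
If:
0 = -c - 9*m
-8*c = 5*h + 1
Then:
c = -9*m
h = 72*m/5 - 1/5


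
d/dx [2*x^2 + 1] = 4*x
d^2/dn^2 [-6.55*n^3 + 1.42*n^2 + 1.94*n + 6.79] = 2.84 - 39.3*n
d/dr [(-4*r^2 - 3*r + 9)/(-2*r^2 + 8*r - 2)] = (-19*r^2 + 26*r - 33)/(2*(r^4 - 8*r^3 + 18*r^2 - 8*r + 1))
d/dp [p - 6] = 1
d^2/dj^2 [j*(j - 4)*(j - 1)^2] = 12*j^2 - 36*j + 18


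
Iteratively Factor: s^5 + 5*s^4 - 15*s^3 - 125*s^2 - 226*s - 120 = (s + 3)*(s^4 + 2*s^3 - 21*s^2 - 62*s - 40) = (s + 1)*(s + 3)*(s^3 + s^2 - 22*s - 40) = (s + 1)*(s + 3)*(s + 4)*(s^2 - 3*s - 10) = (s - 5)*(s + 1)*(s + 3)*(s + 4)*(s + 2)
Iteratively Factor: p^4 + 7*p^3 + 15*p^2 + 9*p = (p + 3)*(p^3 + 4*p^2 + 3*p) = p*(p + 3)*(p^2 + 4*p + 3) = p*(p + 1)*(p + 3)*(p + 3)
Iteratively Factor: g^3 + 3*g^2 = (g)*(g^2 + 3*g) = g*(g + 3)*(g)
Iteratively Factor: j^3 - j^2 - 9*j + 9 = (j + 3)*(j^2 - 4*j + 3) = (j - 3)*(j + 3)*(j - 1)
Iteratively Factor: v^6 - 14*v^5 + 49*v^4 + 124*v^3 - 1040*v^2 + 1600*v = (v - 5)*(v^5 - 9*v^4 + 4*v^3 + 144*v^2 - 320*v) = v*(v - 5)*(v^4 - 9*v^3 + 4*v^2 + 144*v - 320) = v*(v - 5)^2*(v^3 - 4*v^2 - 16*v + 64) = v*(v - 5)^2*(v - 4)*(v^2 - 16) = v*(v - 5)^2*(v - 4)^2*(v + 4)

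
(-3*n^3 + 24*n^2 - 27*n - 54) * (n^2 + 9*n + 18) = -3*n^5 - 3*n^4 + 135*n^3 + 135*n^2 - 972*n - 972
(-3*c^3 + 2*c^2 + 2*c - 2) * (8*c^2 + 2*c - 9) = -24*c^5 + 10*c^4 + 47*c^3 - 30*c^2 - 22*c + 18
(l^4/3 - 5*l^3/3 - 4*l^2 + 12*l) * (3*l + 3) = l^5 - 4*l^4 - 17*l^3 + 24*l^2 + 36*l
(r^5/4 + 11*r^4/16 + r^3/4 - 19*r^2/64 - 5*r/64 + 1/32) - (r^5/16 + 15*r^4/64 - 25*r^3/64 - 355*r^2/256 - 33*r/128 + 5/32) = 3*r^5/16 + 29*r^4/64 + 41*r^3/64 + 279*r^2/256 + 23*r/128 - 1/8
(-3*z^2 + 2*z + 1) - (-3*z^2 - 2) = 2*z + 3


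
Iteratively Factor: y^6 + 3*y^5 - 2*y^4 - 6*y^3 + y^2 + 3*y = (y + 1)*(y^5 + 2*y^4 - 4*y^3 - 2*y^2 + 3*y) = (y + 1)*(y + 3)*(y^4 - y^3 - y^2 + y) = (y - 1)*(y + 1)*(y + 3)*(y^3 - y) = (y - 1)*(y + 1)^2*(y + 3)*(y^2 - y) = (y - 1)^2*(y + 1)^2*(y + 3)*(y)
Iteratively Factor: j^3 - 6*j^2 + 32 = (j + 2)*(j^2 - 8*j + 16) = (j - 4)*(j + 2)*(j - 4)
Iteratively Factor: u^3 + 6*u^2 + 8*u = (u + 4)*(u^2 + 2*u) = u*(u + 4)*(u + 2)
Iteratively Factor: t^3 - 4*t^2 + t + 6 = (t - 2)*(t^2 - 2*t - 3) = (t - 3)*(t - 2)*(t + 1)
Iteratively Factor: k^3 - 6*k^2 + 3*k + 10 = (k + 1)*(k^2 - 7*k + 10) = (k - 5)*(k + 1)*(k - 2)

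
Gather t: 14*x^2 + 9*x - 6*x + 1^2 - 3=14*x^2 + 3*x - 2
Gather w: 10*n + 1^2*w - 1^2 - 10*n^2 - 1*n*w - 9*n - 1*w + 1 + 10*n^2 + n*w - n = 0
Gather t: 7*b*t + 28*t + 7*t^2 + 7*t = 7*t^2 + t*(7*b + 35)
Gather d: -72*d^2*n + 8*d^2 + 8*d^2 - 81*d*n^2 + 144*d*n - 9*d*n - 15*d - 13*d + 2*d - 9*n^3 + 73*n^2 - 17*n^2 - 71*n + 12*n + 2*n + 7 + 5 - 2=d^2*(16 - 72*n) + d*(-81*n^2 + 135*n - 26) - 9*n^3 + 56*n^2 - 57*n + 10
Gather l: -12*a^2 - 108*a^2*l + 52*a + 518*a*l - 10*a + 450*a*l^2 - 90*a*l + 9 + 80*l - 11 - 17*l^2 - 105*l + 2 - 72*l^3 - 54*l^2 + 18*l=-12*a^2 + 42*a - 72*l^3 + l^2*(450*a - 71) + l*(-108*a^2 + 428*a - 7)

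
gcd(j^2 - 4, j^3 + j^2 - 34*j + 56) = j - 2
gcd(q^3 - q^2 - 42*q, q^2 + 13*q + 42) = q + 6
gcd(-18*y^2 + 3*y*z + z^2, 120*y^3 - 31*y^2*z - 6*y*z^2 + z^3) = 3*y - z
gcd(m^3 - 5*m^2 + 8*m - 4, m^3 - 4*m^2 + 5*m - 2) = m^2 - 3*m + 2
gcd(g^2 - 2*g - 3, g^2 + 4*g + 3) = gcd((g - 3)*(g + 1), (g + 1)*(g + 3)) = g + 1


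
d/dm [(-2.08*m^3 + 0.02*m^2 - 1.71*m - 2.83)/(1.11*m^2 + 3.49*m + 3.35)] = (-2.3088*m^4 - 14.5184*m^3 - 18.9361*m^2 + 6.4166*m + 4.1482)/(1.2321*m^4 + 7.7478*m^3 + 19.6171*m^2 + 23.383*m + 11.2225)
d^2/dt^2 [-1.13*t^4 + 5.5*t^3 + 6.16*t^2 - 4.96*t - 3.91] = -13.56*t^2 + 33.0*t + 12.32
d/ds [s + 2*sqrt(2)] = 1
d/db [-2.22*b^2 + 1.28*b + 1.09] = 1.28 - 4.44*b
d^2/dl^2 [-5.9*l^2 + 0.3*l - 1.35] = -11.8000000000000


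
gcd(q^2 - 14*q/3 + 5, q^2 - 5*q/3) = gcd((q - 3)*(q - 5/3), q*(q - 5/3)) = q - 5/3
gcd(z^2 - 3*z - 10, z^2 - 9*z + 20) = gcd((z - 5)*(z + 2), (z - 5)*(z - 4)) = z - 5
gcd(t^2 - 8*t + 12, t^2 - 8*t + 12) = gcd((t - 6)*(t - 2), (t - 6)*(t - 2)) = t^2 - 8*t + 12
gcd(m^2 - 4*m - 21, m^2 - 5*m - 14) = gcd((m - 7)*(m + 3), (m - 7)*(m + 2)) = m - 7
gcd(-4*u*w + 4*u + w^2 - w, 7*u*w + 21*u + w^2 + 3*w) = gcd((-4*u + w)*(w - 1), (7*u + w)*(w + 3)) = 1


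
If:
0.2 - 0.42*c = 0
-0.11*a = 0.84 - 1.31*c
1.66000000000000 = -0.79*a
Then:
No Solution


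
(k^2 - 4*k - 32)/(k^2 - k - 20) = (k - 8)/(k - 5)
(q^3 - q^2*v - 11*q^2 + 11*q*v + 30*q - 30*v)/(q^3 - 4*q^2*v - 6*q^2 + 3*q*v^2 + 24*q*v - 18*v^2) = (q - 5)/(q - 3*v)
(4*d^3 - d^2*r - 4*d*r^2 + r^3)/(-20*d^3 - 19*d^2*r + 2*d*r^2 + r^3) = (-d + r)/(5*d + r)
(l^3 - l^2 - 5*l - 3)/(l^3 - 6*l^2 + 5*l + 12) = (l + 1)/(l - 4)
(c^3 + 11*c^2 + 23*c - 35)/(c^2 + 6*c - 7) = c + 5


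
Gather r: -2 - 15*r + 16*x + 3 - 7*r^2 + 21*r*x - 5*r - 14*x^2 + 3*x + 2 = -7*r^2 + r*(21*x - 20) - 14*x^2 + 19*x + 3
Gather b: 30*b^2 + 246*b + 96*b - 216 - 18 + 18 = 30*b^2 + 342*b - 216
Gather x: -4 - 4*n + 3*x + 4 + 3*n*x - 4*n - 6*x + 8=-8*n + x*(3*n - 3) + 8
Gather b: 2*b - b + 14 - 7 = b + 7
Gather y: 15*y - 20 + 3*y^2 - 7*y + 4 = 3*y^2 + 8*y - 16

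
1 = 1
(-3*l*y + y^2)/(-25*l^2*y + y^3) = (3*l - y)/(25*l^2 - y^2)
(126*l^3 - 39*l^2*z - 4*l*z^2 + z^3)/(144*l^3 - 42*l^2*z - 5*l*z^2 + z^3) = (-7*l + z)/(-8*l + z)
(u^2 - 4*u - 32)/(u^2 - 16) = (u - 8)/(u - 4)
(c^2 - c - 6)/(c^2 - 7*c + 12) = (c + 2)/(c - 4)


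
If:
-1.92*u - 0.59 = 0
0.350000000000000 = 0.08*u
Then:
No Solution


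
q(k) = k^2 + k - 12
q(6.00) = 30.00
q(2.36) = -4.07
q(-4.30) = 2.19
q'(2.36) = 5.72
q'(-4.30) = -7.60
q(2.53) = -3.07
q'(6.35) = 13.70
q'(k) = 2*k + 1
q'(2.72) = 6.44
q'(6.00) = 13.00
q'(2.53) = 6.06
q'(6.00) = 13.00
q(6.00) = 30.00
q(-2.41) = -8.60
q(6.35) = 34.67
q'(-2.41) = -3.82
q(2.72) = -1.88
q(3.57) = 4.31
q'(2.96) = 6.92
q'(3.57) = 8.14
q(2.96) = -0.28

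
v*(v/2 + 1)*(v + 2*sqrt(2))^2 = v^4/2 + v^3 + 2*sqrt(2)*v^3 + 4*v^2 + 4*sqrt(2)*v^2 + 8*v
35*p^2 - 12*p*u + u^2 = (-7*p + u)*(-5*p + u)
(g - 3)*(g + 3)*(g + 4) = g^3 + 4*g^2 - 9*g - 36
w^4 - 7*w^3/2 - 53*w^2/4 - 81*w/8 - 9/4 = (w - 6)*(w + 1/2)^2*(w + 3/2)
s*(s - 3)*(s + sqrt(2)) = s^3 - 3*s^2 + sqrt(2)*s^2 - 3*sqrt(2)*s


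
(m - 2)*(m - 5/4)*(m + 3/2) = m^3 - 7*m^2/4 - 19*m/8 + 15/4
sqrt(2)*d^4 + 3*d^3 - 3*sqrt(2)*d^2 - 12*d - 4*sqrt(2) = (d - 2)*(d + 2)*(d + sqrt(2))*(sqrt(2)*d + 1)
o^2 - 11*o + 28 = (o - 7)*(o - 4)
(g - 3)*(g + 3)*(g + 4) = g^3 + 4*g^2 - 9*g - 36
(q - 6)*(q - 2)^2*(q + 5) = q^4 - 5*q^3 - 22*q^2 + 116*q - 120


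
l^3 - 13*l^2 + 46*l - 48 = (l - 8)*(l - 3)*(l - 2)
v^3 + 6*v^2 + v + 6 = (v + 6)*(v - I)*(v + I)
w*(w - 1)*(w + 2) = w^3 + w^2 - 2*w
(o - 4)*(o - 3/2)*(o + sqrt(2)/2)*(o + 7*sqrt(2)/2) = o^4 - 11*o^3/2 + 4*sqrt(2)*o^3 - 22*sqrt(2)*o^2 + 19*o^2/2 - 77*o/4 + 24*sqrt(2)*o + 21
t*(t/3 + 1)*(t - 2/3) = t^3/3 + 7*t^2/9 - 2*t/3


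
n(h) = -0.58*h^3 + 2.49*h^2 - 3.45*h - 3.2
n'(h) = -1.74*h^2 + 4.98*h - 3.45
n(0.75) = -4.63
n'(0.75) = -0.69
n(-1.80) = 14.46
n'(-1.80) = -18.05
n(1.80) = -4.72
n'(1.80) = -0.12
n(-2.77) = 37.79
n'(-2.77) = -30.60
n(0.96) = -4.73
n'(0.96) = -0.27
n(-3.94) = 84.52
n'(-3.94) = -50.08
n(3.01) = -6.84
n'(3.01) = -4.22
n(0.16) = -3.69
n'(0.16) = -2.70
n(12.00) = -688.28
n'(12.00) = -194.25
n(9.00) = -255.38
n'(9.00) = -99.57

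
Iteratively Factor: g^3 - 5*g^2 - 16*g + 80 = (g - 4)*(g^2 - g - 20) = (g - 4)*(g + 4)*(g - 5)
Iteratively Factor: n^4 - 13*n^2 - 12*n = (n + 1)*(n^3 - n^2 - 12*n) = n*(n + 1)*(n^2 - n - 12) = n*(n - 4)*(n + 1)*(n + 3)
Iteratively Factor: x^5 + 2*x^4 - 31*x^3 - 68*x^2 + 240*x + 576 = (x - 4)*(x^4 + 6*x^3 - 7*x^2 - 96*x - 144) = (x - 4)^2*(x^3 + 10*x^2 + 33*x + 36) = (x - 4)^2*(x + 3)*(x^2 + 7*x + 12) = (x - 4)^2*(x + 3)^2*(x + 4)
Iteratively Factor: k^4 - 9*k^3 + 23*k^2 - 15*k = (k - 3)*(k^3 - 6*k^2 + 5*k) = (k - 5)*(k - 3)*(k^2 - k) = (k - 5)*(k - 3)*(k - 1)*(k)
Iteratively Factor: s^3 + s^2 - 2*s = (s + 2)*(s^2 - s) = s*(s + 2)*(s - 1)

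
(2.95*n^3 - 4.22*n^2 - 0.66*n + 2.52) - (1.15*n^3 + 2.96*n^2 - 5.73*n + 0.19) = 1.8*n^3 - 7.18*n^2 + 5.07*n + 2.33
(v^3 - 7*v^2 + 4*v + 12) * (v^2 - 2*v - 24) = v^5 - 9*v^4 - 6*v^3 + 172*v^2 - 120*v - 288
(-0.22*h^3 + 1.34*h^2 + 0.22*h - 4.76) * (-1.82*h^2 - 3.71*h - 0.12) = 0.4004*h^5 - 1.6226*h^4 - 5.3454*h^3 + 7.6862*h^2 + 17.6332*h + 0.5712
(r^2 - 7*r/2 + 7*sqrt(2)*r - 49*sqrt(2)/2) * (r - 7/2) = r^3 - 7*r^2 + 7*sqrt(2)*r^2 - 49*sqrt(2)*r + 49*r/4 + 343*sqrt(2)/4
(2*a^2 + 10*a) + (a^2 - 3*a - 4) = 3*a^2 + 7*a - 4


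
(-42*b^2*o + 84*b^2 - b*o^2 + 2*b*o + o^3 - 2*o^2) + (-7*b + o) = -42*b^2*o + 84*b^2 - b*o^2 + 2*b*o - 7*b + o^3 - 2*o^2 + o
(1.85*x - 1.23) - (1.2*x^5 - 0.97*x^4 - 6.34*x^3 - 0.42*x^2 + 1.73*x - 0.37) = -1.2*x^5 + 0.97*x^4 + 6.34*x^3 + 0.42*x^2 + 0.12*x - 0.86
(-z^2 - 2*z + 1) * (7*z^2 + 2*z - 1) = -7*z^4 - 16*z^3 + 4*z^2 + 4*z - 1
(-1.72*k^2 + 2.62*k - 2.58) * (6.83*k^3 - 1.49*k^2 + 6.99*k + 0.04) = -11.7476*k^5 + 20.4574*k^4 - 33.548*k^3 + 22.0892*k^2 - 17.9294*k - 0.1032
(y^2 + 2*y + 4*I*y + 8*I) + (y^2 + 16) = 2*y^2 + 2*y + 4*I*y + 16 + 8*I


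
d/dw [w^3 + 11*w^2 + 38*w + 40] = 3*w^2 + 22*w + 38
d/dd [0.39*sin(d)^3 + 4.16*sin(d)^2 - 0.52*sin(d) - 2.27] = (1.17*sin(d)^2 + 8.32*sin(d) - 0.52)*cos(d)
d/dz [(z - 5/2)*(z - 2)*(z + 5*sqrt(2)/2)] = 3*z^2 - 9*z + 5*sqrt(2)*z - 45*sqrt(2)/4 + 5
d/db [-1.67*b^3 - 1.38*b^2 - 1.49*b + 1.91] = -5.01*b^2 - 2.76*b - 1.49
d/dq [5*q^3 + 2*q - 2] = 15*q^2 + 2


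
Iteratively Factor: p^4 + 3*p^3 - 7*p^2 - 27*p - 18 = (p + 3)*(p^3 - 7*p - 6) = (p + 1)*(p + 3)*(p^2 - p - 6) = (p + 1)*(p + 2)*(p + 3)*(p - 3)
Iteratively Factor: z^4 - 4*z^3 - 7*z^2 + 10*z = (z - 5)*(z^3 + z^2 - 2*z) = (z - 5)*(z - 1)*(z^2 + 2*z) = z*(z - 5)*(z - 1)*(z + 2)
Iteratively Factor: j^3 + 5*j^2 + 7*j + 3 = (j + 1)*(j^2 + 4*j + 3) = (j + 1)*(j + 3)*(j + 1)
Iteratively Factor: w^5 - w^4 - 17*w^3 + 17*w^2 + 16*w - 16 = (w - 1)*(w^4 - 17*w^2 + 16) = (w - 4)*(w - 1)*(w^3 + 4*w^2 - w - 4) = (w - 4)*(w - 1)*(w + 4)*(w^2 - 1) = (w - 4)*(w - 1)*(w + 1)*(w + 4)*(w - 1)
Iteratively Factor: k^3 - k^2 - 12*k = (k + 3)*(k^2 - 4*k) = k*(k + 3)*(k - 4)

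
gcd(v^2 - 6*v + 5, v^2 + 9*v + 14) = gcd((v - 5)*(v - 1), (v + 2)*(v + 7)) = 1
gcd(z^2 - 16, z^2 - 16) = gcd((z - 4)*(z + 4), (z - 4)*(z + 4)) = z^2 - 16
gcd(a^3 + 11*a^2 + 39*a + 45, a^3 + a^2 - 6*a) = a + 3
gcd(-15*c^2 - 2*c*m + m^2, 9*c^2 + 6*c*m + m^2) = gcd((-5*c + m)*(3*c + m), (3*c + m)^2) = 3*c + m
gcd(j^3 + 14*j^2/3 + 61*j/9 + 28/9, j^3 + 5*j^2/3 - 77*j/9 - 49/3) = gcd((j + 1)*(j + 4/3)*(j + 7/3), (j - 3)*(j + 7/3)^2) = j + 7/3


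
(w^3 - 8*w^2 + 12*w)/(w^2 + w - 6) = w*(w - 6)/(w + 3)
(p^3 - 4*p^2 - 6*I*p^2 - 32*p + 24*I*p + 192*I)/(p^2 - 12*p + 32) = (p^2 + p*(4 - 6*I) - 24*I)/(p - 4)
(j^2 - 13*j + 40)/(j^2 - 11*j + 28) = (j^2 - 13*j + 40)/(j^2 - 11*j + 28)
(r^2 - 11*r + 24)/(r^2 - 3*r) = (r - 8)/r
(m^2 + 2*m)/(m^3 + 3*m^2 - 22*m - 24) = m*(m + 2)/(m^3 + 3*m^2 - 22*m - 24)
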